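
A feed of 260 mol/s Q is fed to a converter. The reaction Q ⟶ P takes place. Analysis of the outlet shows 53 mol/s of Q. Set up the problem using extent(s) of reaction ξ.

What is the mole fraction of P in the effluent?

For Q: n = n₀ − 1ξ → 53 = 260 − 1ξ, giving ξ = 207 mol/s.
Outlet amounts (n = n₀ + ν ξ):
  Q: 260 − 1(207) = 53
  P: 0 + 1(207) = 207
Total out = 260 mol/s; y_P = 207 / 260 = 0.7962.

0.796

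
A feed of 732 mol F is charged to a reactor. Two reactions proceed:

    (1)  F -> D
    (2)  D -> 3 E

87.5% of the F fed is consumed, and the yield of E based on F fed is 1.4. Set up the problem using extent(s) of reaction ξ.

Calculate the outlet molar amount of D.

Conversion of F: F consumed = 1ξ₁ = 0.875 × 732 → ξ₁ = 640.5 mol.
Yield of E: 3ξ₂ / 732 = 1.4 → ξ₂ = 341.6 mol.
Outlet amounts (n = n₀ + Σ ν·ξ):
  F: 732 − 1(640.5) = 91.5
  D: 0 + 1(640.5) − 1(341.6) = 298.9
  E: 0 + 3(341.6) = 1025

299 mol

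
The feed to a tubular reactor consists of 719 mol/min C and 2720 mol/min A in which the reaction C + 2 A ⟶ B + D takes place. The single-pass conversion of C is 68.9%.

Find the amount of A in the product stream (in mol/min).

C reacted = 0.689 × 719 = 495.4 mol/min; ν_C = −1, so ξ = 495.4/1 = 495.4 mol/min.
Outlet amounts (n = n₀ + ν ξ):
  C: 719 − 1(495.4) = 223.6
  A: 2720 − 2(495.4) = 1729
  B: 0 + 1(495.4) = 495.4
  D: 0 + 1(495.4) = 495.4

1730 mol/min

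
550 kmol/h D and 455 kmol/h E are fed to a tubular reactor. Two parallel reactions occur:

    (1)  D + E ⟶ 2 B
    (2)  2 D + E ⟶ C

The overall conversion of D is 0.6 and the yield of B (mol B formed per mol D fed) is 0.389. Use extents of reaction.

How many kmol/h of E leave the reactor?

237 kmol/h

Yield of B: 2ξ₁ / 550 = 0.389 → ξ₁ = 107 kmol/h.
Conversion of D: 1ξ₁ + 2ξ₂ = 0.6 × 550 = 330 → ξ₂ = 111.5 kmol/h.
Outlet amounts (n = n₀ + Σ ν·ξ):
  D: 550 − 1(107) − 2(111.5) = 220
  E: 455 − 1(107) − 1(111.5) = 236.5
  B: 0 + 2(107) = 214
  C: 0 + 1(111.5) = 111.5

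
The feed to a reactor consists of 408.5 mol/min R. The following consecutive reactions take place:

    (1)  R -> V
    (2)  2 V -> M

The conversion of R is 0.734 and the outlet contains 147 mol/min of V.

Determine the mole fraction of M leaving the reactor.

Conversion of R: R consumed = 1ξ₁ = 0.734 × 408.5 → ξ₁ = 299.8 mol/min.
V balance: n_V = 0 + 1ξ₁ − 2ξ₂ = 147 → ξ₂ = (1·299.8 − 147)/2 = 76.42 mol/min.
Outlet amounts (n = n₀ + Σ ν·ξ):
  R: 408.5 − 1(299.8) = 108.7
  V: 0 + 1(299.8) − 2(76.42) = 147
  M: 0 + 1(76.42) = 76.42
Total out = 332.1 mol/min; y_M = 76.42 / 332.1 = 0.2301.

0.23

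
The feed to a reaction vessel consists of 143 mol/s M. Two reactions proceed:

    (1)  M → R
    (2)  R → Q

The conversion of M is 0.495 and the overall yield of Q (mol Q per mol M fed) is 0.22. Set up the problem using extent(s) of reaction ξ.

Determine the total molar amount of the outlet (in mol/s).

143 mol/s

Conversion of M: M consumed = 1ξ₁ = 0.495 × 143 → ξ₁ = 70.78 mol/s.
Yield of Q: 1ξ₂ / 143 = 0.22 → ξ₂ = 31.46 mol/s.
Outlet amounts (n = n₀ + Σ ν·ξ):
  M: 143 − 1(70.78) = 72.22
  R: 0 + 1(70.78) − 1(31.46) = 39.32
  Q: 0 + 1(31.46) = 31.46
Total out = 72.22 + 39.32 + 31.46 = 143 mol/s.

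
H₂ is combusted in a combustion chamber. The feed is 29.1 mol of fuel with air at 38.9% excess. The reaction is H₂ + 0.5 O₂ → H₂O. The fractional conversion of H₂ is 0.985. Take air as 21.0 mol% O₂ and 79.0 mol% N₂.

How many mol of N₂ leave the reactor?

76 mol

Stoichiometric O₂ = 0.5 × 29.1 = 14.55 mol; O₂ fed = 14.55 × 1.389 = 20.21 mol.
N₂ fed = 20.21 × 79/21 = 76.03 mol.
Fuel reacted = 0.985 × 29.1 → ξ = 28.66 mol.
Outlet (n = n₀ + ν ξ):
  H₂: 29.1 − 1(28.66) = 0.4365
  O₂: 20.21 − 0.5(28.66) = 5.878
  N₂: 76.03 (inert)
  H₂O: 0 + 1(28.66) = 28.66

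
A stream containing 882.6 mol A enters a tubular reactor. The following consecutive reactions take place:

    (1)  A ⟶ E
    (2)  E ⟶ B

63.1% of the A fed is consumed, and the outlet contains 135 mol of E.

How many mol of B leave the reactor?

422 mol

Conversion of A: A consumed = 1ξ₁ = 0.631 × 882.6 → ξ₁ = 556.9 mol.
E balance: n_E = 0 + 1ξ₁ − 1ξ₂ = 135 → ξ₂ = (1·556.9 − 135)/1 = 421.9 mol.
Outlet amounts (n = n₀ + Σ ν·ξ):
  A: 882.6 − 1(556.9) = 325.7
  E: 0 + 1(556.9) − 1(421.9) = 135
  B: 0 + 1(421.9) = 421.9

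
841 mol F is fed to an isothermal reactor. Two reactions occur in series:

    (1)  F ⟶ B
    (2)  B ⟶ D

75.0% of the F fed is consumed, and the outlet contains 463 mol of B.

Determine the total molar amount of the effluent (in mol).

841 mol

Conversion of F: F consumed = 1ξ₁ = 0.75 × 841 → ξ₁ = 630.8 mol.
B balance: n_B = 0 + 1ξ₁ − 1ξ₂ = 463 → ξ₂ = (1·630.8 − 463)/1 = 167.8 mol.
Outlet amounts (n = n₀ + Σ ν·ξ):
  F: 841 − 1(630.8) = 210.2
  B: 0 + 1(630.8) − 1(167.8) = 463
  D: 0 + 1(167.8) = 167.8
Total out = 210.2 + 463 + 167.8 = 841 mol.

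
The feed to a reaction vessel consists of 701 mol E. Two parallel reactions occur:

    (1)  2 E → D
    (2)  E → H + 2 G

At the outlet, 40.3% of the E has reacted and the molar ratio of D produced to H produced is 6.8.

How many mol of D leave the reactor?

Conversion of E: E consumed = 0.403 × 701 = 282.5 mol = 2ξ₁ + 1ξ₂.
Selectivity: 1ξ₁ / (1ξ₂) = 6.8 → ξ₁ = 6.8 ξ₂.
Substitute: (2·6.8 + 1) ξ₂ = 282.5 → ξ₂ = 19.35 mol, ξ₁ = 131.6 mol.
Outlet amounts (n = n₀ + Σ ν·ξ):
  E: 701 − 2(131.6) − 1(19.35) = 418.5
  D: 0 + 1(131.6) = 131.6
  H: 0 + 1(19.35) = 19.35
  G: 0 + 2(19.35) = 38.7

132 mol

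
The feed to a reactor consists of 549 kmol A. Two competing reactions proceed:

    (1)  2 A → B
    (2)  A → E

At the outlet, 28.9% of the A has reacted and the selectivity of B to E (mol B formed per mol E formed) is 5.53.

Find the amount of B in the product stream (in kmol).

Conversion of A: A consumed = 0.289 × 549 = 158.7 kmol = 2ξ₁ + 1ξ₂.
Selectivity: 1ξ₁ / (1ξ₂) = 5.53 → ξ₁ = 5.53 ξ₂.
Substitute: (2·5.53 + 1) ξ₂ = 158.7 → ξ₂ = 13.16 kmol, ξ₁ = 72.75 kmol.
Outlet amounts (n = n₀ + Σ ν·ξ):
  A: 549 − 2(72.75) − 1(13.16) = 390.3
  B: 0 + 1(72.75) = 72.75
  E: 0 + 1(13.16) = 13.16

72.8 kmol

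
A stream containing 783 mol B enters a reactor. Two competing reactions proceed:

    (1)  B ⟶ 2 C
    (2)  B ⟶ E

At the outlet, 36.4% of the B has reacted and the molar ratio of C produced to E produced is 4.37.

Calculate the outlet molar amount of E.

89.5 mol

Conversion of B: B consumed = 0.364 × 783 = 285 mol = 1ξ₁ + 1ξ₂.
Selectivity: 2ξ₁ / (1ξ₂) = 4.37 → ξ₁ = 2.185 ξ₂.
Substitute: (1·2.185 + 1) ξ₂ = 285 → ξ₂ = 89.49 mol, ξ₁ = 195.5 mol.
Outlet amounts (n = n₀ + Σ ν·ξ):
  B: 783 − 1(195.5) − 1(89.49) = 498
  C: 0 + 2(195.5) = 391.1
  E: 0 + 1(89.49) = 89.49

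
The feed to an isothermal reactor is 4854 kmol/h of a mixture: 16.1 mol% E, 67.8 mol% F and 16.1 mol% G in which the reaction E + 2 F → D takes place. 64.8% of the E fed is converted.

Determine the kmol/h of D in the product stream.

506 kmol/h

E reacted = 0.648 × 781.5 = 506.4 kmol/h; ν_E = −1, so ξ = 506.4/1 = 506.4 kmol/h.
Outlet amounts (n = n₀ + ν ξ):
  E: 781.5 − 1(506.4) = 275.1
  F: 3291 − 2(506.4) = 2278
  D: 0 + 1(506.4) = 506.4
  G: 781.5 (inert)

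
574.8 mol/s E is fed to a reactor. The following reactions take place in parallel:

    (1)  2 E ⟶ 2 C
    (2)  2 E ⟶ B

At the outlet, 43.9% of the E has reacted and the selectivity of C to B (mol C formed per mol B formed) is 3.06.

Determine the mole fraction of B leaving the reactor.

Conversion of E: E consumed = 0.439 × 574.8 = 252.3 mol/s = 2ξ₁ + 2ξ₂.
Selectivity: 2ξ₁ / (1ξ₂) = 3.06 → ξ₁ = 1.53 ξ₂.
Substitute: (2·1.53 + 2) ξ₂ = 252.3 → ξ₂ = 49.87 mol/s, ξ₁ = 76.3 mol/s.
Outlet amounts (n = n₀ + Σ ν·ξ):
  E: 574.8 − 2(76.3) − 2(49.87) = 322.5
  C: 0 + 2(76.3) = 152.6
  B: 0 + 1(49.87) = 49.87
Total out = 524.9 mol/s; y_B = 49.87 / 524.9 = 0.095.

0.095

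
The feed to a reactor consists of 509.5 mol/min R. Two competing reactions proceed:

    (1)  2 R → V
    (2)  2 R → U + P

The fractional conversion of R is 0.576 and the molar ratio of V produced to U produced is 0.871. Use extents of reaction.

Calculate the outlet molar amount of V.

68.3 mol/min

Conversion of R: R consumed = 0.576 × 509.5 = 293.5 mol/min = 2ξ₁ + 2ξ₂.
Selectivity: 1ξ₁ / (1ξ₂) = 0.871 → ξ₁ = 0.871 ξ₂.
Substitute: (2·0.871 + 2) ξ₂ = 293.5 → ξ₂ = 78.43 mol/min, ξ₁ = 68.31 mol/min.
Outlet amounts (n = n₀ + Σ ν·ξ):
  R: 509.5 − 2(68.31) − 2(78.43) = 216
  V: 0 + 1(68.31) = 68.31
  U: 0 + 1(78.43) = 78.43
  P: 0 + 1(78.43) = 78.43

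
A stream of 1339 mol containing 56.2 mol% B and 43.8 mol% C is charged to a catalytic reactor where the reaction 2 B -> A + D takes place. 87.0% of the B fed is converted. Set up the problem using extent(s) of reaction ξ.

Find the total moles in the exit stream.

1340 mol

B reacted = 0.87 × 752.5 = 654.7 mol; ν_B = −2, so ξ = 654.7/2 = 327.3 mol.
Outlet amounts (n = n₀ + ν ξ):
  B: 752.5 − 2(327.3) = 97.83
  A: 0 + 1(327.3) = 327.3
  D: 0 + 1(327.3) = 327.3
  C: 586.5 (inert)
Total out = 97.83 + 327.3 + 327.3 + 586.5 = 1339 mol.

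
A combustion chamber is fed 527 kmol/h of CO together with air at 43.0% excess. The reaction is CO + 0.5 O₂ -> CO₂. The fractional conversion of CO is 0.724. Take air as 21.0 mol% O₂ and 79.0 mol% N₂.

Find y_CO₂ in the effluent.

0.179

Stoichiometric O₂ = 0.5 × 527 = 263.5 kmol/h; O₂ fed = 263.5 × 1.430 = 376.8 kmol/h.
N₂ fed = 376.8 × 79/21 = 1418 kmol/h.
Fuel reacted = 0.724 × 527 → ξ = 381.5 kmol/h.
Outlet (n = n₀ + ν ξ):
  CO: 527 − 1(381.5) = 145.5
  O₂: 376.8 − 0.5(381.5) = 186
  N₂: 1418 (inert)
  CO₂: 0 + 1(381.5) = 381.5
Total out = 2131 kmol/h; y_CO₂ = 381.5 / 2131 = 0.1791.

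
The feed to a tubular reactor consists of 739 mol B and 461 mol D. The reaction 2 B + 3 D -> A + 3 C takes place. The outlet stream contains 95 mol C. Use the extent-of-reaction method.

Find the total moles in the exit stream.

1170 mol

For C: n = n₀ + 3ξ → 95 = 0 + 3ξ, giving ξ = 31.67 mol.
Outlet amounts (n = n₀ + ν ξ):
  B: 739 − 2(31.67) = 675.7
  D: 461 − 3(31.67) = 366
  A: 0 + 1(31.67) = 31.67
  C: 0 + 3(31.67) = 95
Total out = 675.7 + 366 + 31.67 + 95 = 1168 mol.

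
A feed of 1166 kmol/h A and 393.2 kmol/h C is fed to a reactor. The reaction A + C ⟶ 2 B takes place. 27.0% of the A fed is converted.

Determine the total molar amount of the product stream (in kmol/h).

A reacted = 0.27 × 1166 = 314.8 kmol/h; ν_A = −1, so ξ = 314.8/1 = 314.8 kmol/h.
Outlet amounts (n = n₀ + ν ξ):
  A: 1166 − 1(314.8) = 851.2
  C: 393.2 − 1(314.8) = 78.38
  B: 0 + 2(314.8) = 629.6
Total out = 851.2 + 78.38 + 629.6 = 1559 kmol/h.

1560 kmol/h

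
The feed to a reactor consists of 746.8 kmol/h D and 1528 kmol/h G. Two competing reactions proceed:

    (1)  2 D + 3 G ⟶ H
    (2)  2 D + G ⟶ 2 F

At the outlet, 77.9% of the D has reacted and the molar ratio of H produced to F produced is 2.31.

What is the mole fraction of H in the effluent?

0.189

Conversion of D: D consumed = 0.779 × 746.8 = 581.8 kmol/h = 2ξ₁ + 2ξ₂.
Selectivity: 1ξ₁ / (2ξ₂) = 2.31 → ξ₁ = 4.62 ξ₂.
Substitute: (2·4.62 + 2) ξ₂ = 581.8 → ξ₂ = 51.76 kmol/h, ξ₁ = 239.1 kmol/h.
Outlet amounts (n = n₀ + Σ ν·ξ):
  D: 746.8 − 2(239.1) − 2(51.76) = 165
  G: 1528 − 3(239.1) − 1(51.76) = 758.9
  H: 0 + 1(239.1) = 239.1
  F: 0 + 2(51.76) = 103.5
Total out = 1267 kmol/h; y_H = 239.1 / 1267 = 0.1888.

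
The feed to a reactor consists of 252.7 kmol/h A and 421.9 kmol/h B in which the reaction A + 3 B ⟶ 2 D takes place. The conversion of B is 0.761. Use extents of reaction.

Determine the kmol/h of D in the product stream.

214 kmol/h

B reacted = 0.761 × 421.9 = 321.1 kmol/h; ν_B = −3, so ξ = 321.1/3 = 107 kmol/h.
Outlet amounts (n = n₀ + ν ξ):
  A: 252.7 − 1(107) = 145.7
  B: 421.9 − 3(107) = 100.8
  D: 0 + 2(107) = 214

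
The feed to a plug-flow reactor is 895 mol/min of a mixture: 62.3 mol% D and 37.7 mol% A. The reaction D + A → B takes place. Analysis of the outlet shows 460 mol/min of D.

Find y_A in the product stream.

0.301

For D: n = n₀ − 1ξ → 460 = 557.6 − 1ξ, giving ξ = 97.59 mol/min.
Outlet amounts (n = n₀ + ν ξ):
  D: 557.6 − 1(97.59) = 460
  A: 337.4 − 1(97.59) = 239.8
  B: 0 + 1(97.59) = 97.59
Total out = 797.4 mol/min; y_A = 239.8 / 797.4 = 0.3008.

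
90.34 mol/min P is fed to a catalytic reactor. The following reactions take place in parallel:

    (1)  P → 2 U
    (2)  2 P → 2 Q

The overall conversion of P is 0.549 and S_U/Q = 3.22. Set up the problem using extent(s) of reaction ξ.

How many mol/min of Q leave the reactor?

19 mol/min

Conversion of P: P consumed = 0.549 × 90.34 = 49.6 mol/min = 1ξ₁ + 2ξ₂.
Selectivity: 2ξ₁ / (2ξ₂) = 3.22 → ξ₁ = 3.22 ξ₂.
Substitute: (1·3.22 + 2) ξ₂ = 49.6 → ξ₂ = 9.501 mol/min, ξ₁ = 30.59 mol/min.
Outlet amounts (n = n₀ + Σ ν·ξ):
  P: 90.34 − 1(30.59) − 2(9.501) = 40.74
  U: 0 + 2(30.59) = 61.19
  Q: 0 + 2(9.501) = 19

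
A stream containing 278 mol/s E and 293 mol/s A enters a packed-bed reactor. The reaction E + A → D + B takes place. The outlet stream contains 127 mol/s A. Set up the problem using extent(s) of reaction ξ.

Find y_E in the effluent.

0.196

For A: n = n₀ − 1ξ → 127 = 293 − 1ξ, giving ξ = 166 mol/s.
Outlet amounts (n = n₀ + ν ξ):
  E: 278 − 1(166) = 112
  A: 293 − 1(166) = 127
  D: 0 + 1(166) = 166
  B: 0 + 1(166) = 166
Total out = 571 mol/s; y_E = 112 / 571 = 0.1961.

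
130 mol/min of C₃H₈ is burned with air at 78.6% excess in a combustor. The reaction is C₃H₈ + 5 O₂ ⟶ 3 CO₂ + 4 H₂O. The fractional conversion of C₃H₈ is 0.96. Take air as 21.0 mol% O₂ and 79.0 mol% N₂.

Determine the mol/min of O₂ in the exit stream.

537 mol/min

Stoichiometric O₂ = 5 × 130 = 650 mol/min; O₂ fed = 650 × 1.786 = 1161 mol/min.
N₂ fed = 1161 × 79/21 = 4367 mol/min.
Fuel reacted = 0.96 × 130 → ξ = 124.8 mol/min.
Outlet (n = n₀ + ν ξ):
  C₃H₈: 130 − 1(124.8) = 5.2
  O₂: 1161 − 5(124.8) = 536.9
  N₂: 4367 (inert)
  CO₂: 0 + 3(124.8) = 374.4
  H₂O: 0 + 4(124.8) = 499.2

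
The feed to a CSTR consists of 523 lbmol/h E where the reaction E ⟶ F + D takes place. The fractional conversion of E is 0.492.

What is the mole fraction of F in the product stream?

E reacted = 0.492 × 523 = 257.3 lbmol/h; ν_E = −1, so ξ = 257.3/1 = 257.3 lbmol/h.
Outlet amounts (n = n₀ + ν ξ):
  E: 523 − 1(257.3) = 265.7
  F: 0 + 1(257.3) = 257.3
  D: 0 + 1(257.3) = 257.3
Total out = 780.3 lbmol/h; y_F = 257.3 / 780.3 = 0.3298.

0.33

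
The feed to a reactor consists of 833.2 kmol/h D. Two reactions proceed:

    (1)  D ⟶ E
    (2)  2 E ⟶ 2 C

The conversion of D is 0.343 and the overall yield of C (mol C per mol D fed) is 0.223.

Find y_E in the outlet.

0.12

Conversion of D: D consumed = 1ξ₁ = 0.343 × 833.2 → ξ₁ = 285.8 kmol/h.
Yield of C: 2ξ₂ / 833.2 = 0.223 → ξ₂ = 92.9 kmol/h.
Outlet amounts (n = n₀ + Σ ν·ξ):
  D: 833.2 − 1(285.8) = 547.4
  E: 0 + 1(285.8) − 2(92.9) = 99.98
  C: 0 + 2(92.9) = 185.8
Total out = 833.2 kmol/h; y_E = 99.98 / 833.2 = 0.12.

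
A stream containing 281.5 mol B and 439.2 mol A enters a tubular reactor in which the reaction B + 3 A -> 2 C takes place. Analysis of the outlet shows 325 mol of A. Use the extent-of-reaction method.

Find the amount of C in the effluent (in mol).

76.1 mol

For A: n = n₀ − 3ξ → 325 = 439.2 − 3ξ, giving ξ = 38.07 mol.
Outlet amounts (n = n₀ + ν ξ):
  B: 281.5 − 1(38.07) = 243.4
  A: 439.2 − 3(38.07) = 325
  C: 0 + 2(38.07) = 76.13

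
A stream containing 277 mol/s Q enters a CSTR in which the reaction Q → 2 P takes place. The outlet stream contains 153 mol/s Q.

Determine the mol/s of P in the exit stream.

For Q: n = n₀ − 1ξ → 153 = 277 − 1ξ, giving ξ = 124 mol/s.
Outlet amounts (n = n₀ + ν ξ):
  Q: 277 − 1(124) = 153
  P: 0 + 2(124) = 248

248 mol/s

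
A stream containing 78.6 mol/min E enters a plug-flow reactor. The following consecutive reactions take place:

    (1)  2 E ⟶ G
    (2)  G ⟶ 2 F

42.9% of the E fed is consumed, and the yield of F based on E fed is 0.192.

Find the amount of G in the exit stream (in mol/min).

9.31 mol/min

Conversion of E: E consumed = 2ξ₁ = 0.429 × 78.6 → ξ₁ = 16.86 mol/min.
Yield of F: 2ξ₂ / 78.6 = 0.192 → ξ₂ = 7.546 mol/min.
Outlet amounts (n = n₀ + Σ ν·ξ):
  E: 78.6 − 2(16.86) = 44.88
  G: 0 + 1(16.86) − 1(7.546) = 9.314
  F: 0 + 2(7.546) = 15.09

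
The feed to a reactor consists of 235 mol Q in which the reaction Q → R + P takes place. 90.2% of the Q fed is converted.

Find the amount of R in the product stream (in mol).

212 mol

Q reacted = 0.902 × 235 = 212 mol; ν_Q = −1, so ξ = 212/1 = 212 mol.
Outlet amounts (n = n₀ + ν ξ):
  Q: 235 − 1(212) = 23.03
  R: 0 + 1(212) = 212
  P: 0 + 1(212) = 212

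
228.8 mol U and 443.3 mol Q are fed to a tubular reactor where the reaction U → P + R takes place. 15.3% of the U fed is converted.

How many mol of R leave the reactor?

U reacted = 0.153 × 228.8 = 35.01 mol; ν_U = −1, so ξ = 35.01/1 = 35.01 mol.
Outlet amounts (n = n₀ + ν ξ):
  U: 228.8 − 1(35.01) = 193.8
  P: 0 + 1(35.01) = 35.01
  R: 0 + 1(35.01) = 35.01
  Q: 443.3 (inert)

35 mol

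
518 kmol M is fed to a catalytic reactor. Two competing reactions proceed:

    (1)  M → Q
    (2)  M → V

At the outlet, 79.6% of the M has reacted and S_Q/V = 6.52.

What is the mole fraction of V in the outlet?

Conversion of M: M consumed = 0.796 × 518 = 412.3 kmol = 1ξ₁ + 1ξ₂.
Selectivity: 1ξ₁ / (1ξ₂) = 6.52 → ξ₁ = 6.52 ξ₂.
Substitute: (1·6.52 + 1) ξ₂ = 412.3 → ξ₂ = 54.83 kmol, ξ₁ = 357.5 kmol.
Outlet amounts (n = n₀ + Σ ν·ξ):
  M: 518 − 1(357.5) − 1(54.83) = 105.7
  Q: 0 + 1(357.5) = 357.5
  V: 0 + 1(54.83) = 54.83
Total out = 518 kmol; y_V = 54.83 / 518 = 0.1059.

0.106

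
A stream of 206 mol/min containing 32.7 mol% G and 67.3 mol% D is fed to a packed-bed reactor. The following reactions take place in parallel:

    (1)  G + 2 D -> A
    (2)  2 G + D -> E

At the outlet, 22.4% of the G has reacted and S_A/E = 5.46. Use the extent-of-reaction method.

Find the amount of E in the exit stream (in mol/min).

2.02 mol/min

Conversion of G: G consumed = 0.224 × 67.36 = 15.09 mol/min = 1ξ₁ + 2ξ₂.
Selectivity: 1ξ₁ / (1ξ₂) = 5.46 → ξ₁ = 5.46 ξ₂.
Substitute: (1·5.46 + 2) ξ₂ = 15.09 → ξ₂ = 2.023 mol/min, ξ₁ = 11.04 mol/min.
Outlet amounts (n = n₀ + Σ ν·ξ):
  G: 67.36 − 1(11.04) − 2(2.023) = 52.27
  D: 138.6 − 2(11.04) − 1(2.023) = 114.5
  A: 0 + 1(11.04) = 11.04
  E: 0 + 1(2.023) = 2.023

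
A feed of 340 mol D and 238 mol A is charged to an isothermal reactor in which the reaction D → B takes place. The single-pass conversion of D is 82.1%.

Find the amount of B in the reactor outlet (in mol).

279 mol

D reacted = 0.821 × 340 = 279.1 mol; ν_D = −1, so ξ = 279.1/1 = 279.1 mol.
Outlet amounts (n = n₀ + ν ξ):
  D: 340 − 1(279.1) = 60.86
  B: 0 + 1(279.1) = 279.1
  A: 238 (inert)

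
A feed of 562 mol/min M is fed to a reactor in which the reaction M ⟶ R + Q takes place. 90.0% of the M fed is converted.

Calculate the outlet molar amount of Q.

M reacted = 0.9 × 562 = 505.8 mol/min; ν_M = −1, so ξ = 505.8/1 = 505.8 mol/min.
Outlet amounts (n = n₀ + ν ξ):
  M: 562 − 1(505.8) = 56.2
  R: 0 + 1(505.8) = 505.8
  Q: 0 + 1(505.8) = 505.8

506 mol/min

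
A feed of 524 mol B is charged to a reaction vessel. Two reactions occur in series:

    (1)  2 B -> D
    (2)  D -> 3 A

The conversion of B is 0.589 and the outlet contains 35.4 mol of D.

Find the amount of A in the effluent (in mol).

Conversion of B: B consumed = 2ξ₁ = 0.589 × 524 → ξ₁ = 154.3 mol.
D balance: n_D = 0 + 1ξ₁ − 1ξ₂ = 35.4 → ξ₂ = (1·154.3 − 35.4)/1 = 118.9 mol.
Outlet amounts (n = n₀ + Σ ν·ξ):
  B: 524 − 2(154.3) = 215.4
  D: 0 + 1(154.3) − 1(118.9) = 35.4
  A: 0 + 3(118.9) = 356.8

357 mol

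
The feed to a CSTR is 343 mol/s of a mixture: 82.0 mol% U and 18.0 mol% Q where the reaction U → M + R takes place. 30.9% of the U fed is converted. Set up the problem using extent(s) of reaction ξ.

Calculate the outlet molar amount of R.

86.9 mol/s

U reacted = 0.309 × 281.3 = 86.91 mol/s; ν_U = −1, so ξ = 86.91/1 = 86.91 mol/s.
Outlet amounts (n = n₀ + ν ξ):
  U: 281.3 − 1(86.91) = 194.4
  M: 0 + 1(86.91) = 86.91
  R: 0 + 1(86.91) = 86.91
  Q: 61.74 (inert)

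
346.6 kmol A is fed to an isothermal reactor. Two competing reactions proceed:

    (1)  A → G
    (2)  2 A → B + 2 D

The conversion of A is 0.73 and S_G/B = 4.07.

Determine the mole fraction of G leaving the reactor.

0.437

Conversion of A: A consumed = 0.73 × 346.6 = 253 kmol = 1ξ₁ + 2ξ₂.
Selectivity: 1ξ₁ / (1ξ₂) = 4.07 → ξ₁ = 4.07 ξ₂.
Substitute: (1·4.07 + 2) ξ₂ = 253 → ξ₂ = 41.68 kmol, ξ₁ = 169.7 kmol.
Outlet amounts (n = n₀ + Σ ν·ξ):
  A: 346.6 − 1(169.7) − 2(41.68) = 93.58
  G: 0 + 1(169.7) = 169.7
  B: 0 + 1(41.68) = 41.68
  D: 0 + 2(41.68) = 83.37
Total out = 388.3 kmol; y_G = 169.7 / 388.3 = 0.4369.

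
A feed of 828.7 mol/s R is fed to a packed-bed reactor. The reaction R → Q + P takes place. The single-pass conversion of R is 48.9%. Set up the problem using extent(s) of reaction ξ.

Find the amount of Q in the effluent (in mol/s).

405 mol/s

R reacted = 0.489 × 828.7 = 405.2 mol/s; ν_R = −1, so ξ = 405.2/1 = 405.2 mol/s.
Outlet amounts (n = n₀ + ν ξ):
  R: 828.7 − 1(405.2) = 423.5
  Q: 0 + 1(405.2) = 405.2
  P: 0 + 1(405.2) = 405.2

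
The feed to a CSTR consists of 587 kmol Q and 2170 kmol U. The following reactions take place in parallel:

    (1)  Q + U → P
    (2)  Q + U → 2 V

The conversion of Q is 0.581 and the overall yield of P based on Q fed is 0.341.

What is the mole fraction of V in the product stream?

0.11

Yield of P: 1ξ₁ / 587 = 0.341 → ξ₁ = 200.2 kmol.
Conversion of Q: 1ξ₁ + 1ξ₂ = 0.581 × 587 = 341 → ξ₂ = 140.9 kmol.
Outlet amounts (n = n₀ + Σ ν·ξ):
  Q: 587 − 1(200.2) − 1(140.9) = 246
  U: 2170 − 1(200.2) − 1(140.9) = 1829
  P: 0 + 1(200.2) = 200.2
  V: 0 + 2(140.9) = 281.8
Total out = 2557 kmol; y_V = 281.8 / 2557 = 0.1102.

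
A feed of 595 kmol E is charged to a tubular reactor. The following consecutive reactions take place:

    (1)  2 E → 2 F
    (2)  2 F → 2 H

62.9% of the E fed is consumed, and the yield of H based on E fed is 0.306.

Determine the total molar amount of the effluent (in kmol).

595 kmol

Conversion of E: E consumed = 2ξ₁ = 0.629 × 595 → ξ₁ = 187.1 kmol.
Yield of H: 2ξ₂ / 595 = 0.306 → ξ₂ = 91.03 kmol.
Outlet amounts (n = n₀ + Σ ν·ξ):
  E: 595 − 2(187.1) = 220.7
  F: 0 + 2(187.1) − 2(91.03) = 192.2
  H: 0 + 2(91.03) = 182.1
Total out = 220.7 + 192.2 + 182.1 = 595 kmol.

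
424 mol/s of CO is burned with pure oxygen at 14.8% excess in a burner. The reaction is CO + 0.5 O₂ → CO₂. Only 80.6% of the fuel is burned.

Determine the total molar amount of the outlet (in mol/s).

Stoichiometric O₂ = 0.5 × 424 = 212 mol/s; O₂ fed = 212 × 1.148 = 243.4 mol/s.
Fuel reacted = 0.806 × 424 → ξ = 341.7 mol/s.
Outlet (n = n₀ + ν ξ):
  CO: 424 − 1(341.7) = 82.26
  O₂: 243.4 − 0.5(341.7) = 72.5
  CO₂: 0 + 1(341.7) = 341.7
Total out = 82.26 + 72.5 + 341.7 = 496.5 mol/s.

497 mol/s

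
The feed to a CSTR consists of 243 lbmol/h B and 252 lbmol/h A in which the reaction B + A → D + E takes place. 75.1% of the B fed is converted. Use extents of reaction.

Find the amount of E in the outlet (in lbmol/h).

182 lbmol/h

B reacted = 0.751 × 243 = 182.5 lbmol/h; ν_B = −1, so ξ = 182.5/1 = 182.5 lbmol/h.
Outlet amounts (n = n₀ + ν ξ):
  B: 243 − 1(182.5) = 60.51
  A: 252 − 1(182.5) = 69.51
  D: 0 + 1(182.5) = 182.5
  E: 0 + 1(182.5) = 182.5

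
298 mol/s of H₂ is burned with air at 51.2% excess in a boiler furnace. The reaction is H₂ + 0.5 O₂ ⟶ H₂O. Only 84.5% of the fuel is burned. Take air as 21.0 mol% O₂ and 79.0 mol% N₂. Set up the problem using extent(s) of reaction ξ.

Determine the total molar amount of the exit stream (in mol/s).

1240 mol/s

Stoichiometric O₂ = 0.5 × 298 = 149 mol/s; O₂ fed = 149 × 1.512 = 225.3 mol/s.
N₂ fed = 225.3 × 79/21 = 847.5 mol/s.
Fuel reacted = 0.845 × 298 → ξ = 251.8 mol/s.
Outlet (n = n₀ + ν ξ):
  H₂: 298 − 1(251.8) = 46.19
  O₂: 225.3 − 0.5(251.8) = 99.38
  N₂: 847.5 (inert)
  H₂O: 0 + 1(251.8) = 251.8
Total out = 46.19 + 99.38 + 847.5 + 251.8 = 1245 mol/s.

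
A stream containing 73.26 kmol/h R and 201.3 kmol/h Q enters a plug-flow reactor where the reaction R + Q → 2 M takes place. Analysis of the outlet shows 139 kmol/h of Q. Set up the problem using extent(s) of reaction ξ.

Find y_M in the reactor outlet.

0.454

For Q: n = n₀ − 1ξ → 139 = 201.3 − 1ξ, giving ξ = 62.3 kmol/h.
Outlet amounts (n = n₀ + ν ξ):
  R: 73.26 − 1(62.3) = 10.96
  Q: 201.3 − 1(62.3) = 139
  M: 0 + 2(62.3) = 124.6
Total out = 274.6 kmol/h; y_M = 124.6 / 274.6 = 0.4538.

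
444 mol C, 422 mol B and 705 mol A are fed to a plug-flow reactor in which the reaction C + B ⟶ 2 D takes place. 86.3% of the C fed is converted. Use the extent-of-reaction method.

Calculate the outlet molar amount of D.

C reacted = 0.863 × 444 = 383.2 mol; ν_C = −1, so ξ = 383.2/1 = 383.2 mol.
Outlet amounts (n = n₀ + ν ξ):
  C: 444 − 1(383.2) = 60.83
  B: 422 − 1(383.2) = 38.83
  D: 0 + 2(383.2) = 766.3
  A: 705 (inert)

766 mol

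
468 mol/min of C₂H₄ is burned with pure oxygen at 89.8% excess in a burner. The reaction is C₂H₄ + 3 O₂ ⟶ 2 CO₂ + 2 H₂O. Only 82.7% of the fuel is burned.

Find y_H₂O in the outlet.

Stoichiometric O₂ = 3 × 468 = 1404 mol/min; O₂ fed = 1404 × 1.898 = 2665 mol/min.
Fuel reacted = 0.827 × 468 → ξ = 387 mol/min.
Outlet (n = n₀ + ν ξ):
  C₂H₄: 468 − 1(387) = 80.96
  O₂: 2665 − 3(387) = 1504
  CO₂: 0 + 2(387) = 774.1
  H₂O: 0 + 2(387) = 774.1
Total out = 3133 mol/min; y_H₂O = 774.1 / 3133 = 0.2471.

0.247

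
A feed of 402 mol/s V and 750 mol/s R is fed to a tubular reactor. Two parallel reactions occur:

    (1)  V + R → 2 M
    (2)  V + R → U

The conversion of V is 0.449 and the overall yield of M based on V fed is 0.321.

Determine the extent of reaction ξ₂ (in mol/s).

ξ₂ = 116 mol/s

Yield of M: 2ξ₁ / 402 = 0.321 → ξ₁ = 64.52 mol/s.
Conversion of V: 1ξ₁ + 1ξ₂ = 0.449 × 402 = 180.5 → ξ₂ = 116 mol/s.
Outlet amounts (n = n₀ + Σ ν·ξ):
  V: 402 − 1(64.52) − 1(116) = 221.5
  R: 750 − 1(64.52) − 1(116) = 569.5
  M: 0 + 2(64.52) = 129
  U: 0 + 1(116) = 116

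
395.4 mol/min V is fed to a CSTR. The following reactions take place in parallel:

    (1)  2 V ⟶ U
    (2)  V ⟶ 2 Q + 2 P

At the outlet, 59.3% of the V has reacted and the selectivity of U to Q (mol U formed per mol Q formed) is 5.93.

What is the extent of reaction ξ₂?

Conversion of V: V consumed = 0.593 × 395.4 = 234.5 mol/min = 2ξ₁ + 1ξ₂.
Selectivity: 1ξ₁ / (2ξ₂) = 5.93 → ξ₁ = 11.86 ξ₂.
Substitute: (2·11.86 + 1) ξ₂ = 234.5 → ξ₂ = 9.485 mol/min, ξ₁ = 112.5 mol/min.
Outlet amounts (n = n₀ + Σ ν·ξ):
  V: 395.4 − 2(112.5) − 1(9.485) = 160.9
  U: 0 + 1(112.5) = 112.5
  Q: 0 + 2(9.485) = 18.97
  P: 0 + 2(9.485) = 18.97

ξ₂ = 9.49 mol/min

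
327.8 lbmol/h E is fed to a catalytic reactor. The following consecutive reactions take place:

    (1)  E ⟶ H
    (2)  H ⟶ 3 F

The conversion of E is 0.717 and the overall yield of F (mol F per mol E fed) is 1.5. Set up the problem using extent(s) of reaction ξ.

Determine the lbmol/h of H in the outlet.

Conversion of E: E consumed = 1ξ₁ = 0.717 × 327.8 → ξ₁ = 235 lbmol/h.
Yield of F: 3ξ₂ / 327.8 = 1.5 → ξ₂ = 163.9 lbmol/h.
Outlet amounts (n = n₀ + Σ ν·ξ):
  E: 327.8 − 1(235) = 92.77
  H: 0 + 1(235) − 1(163.9) = 71.13
  F: 0 + 3(163.9) = 491.7

71.1 lbmol/h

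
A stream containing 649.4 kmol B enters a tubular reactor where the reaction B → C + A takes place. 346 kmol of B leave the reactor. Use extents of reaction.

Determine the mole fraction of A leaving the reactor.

For B: n = n₀ − 1ξ → 346 = 649.4 − 1ξ, giving ξ = 303.4 kmol.
Outlet amounts (n = n₀ + ν ξ):
  B: 649.4 − 1(303.4) = 346
  C: 0 + 1(303.4) = 303.4
  A: 0 + 1(303.4) = 303.4
Total out = 952.8 kmol; y_A = 303.4 / 952.8 = 0.3184.

0.318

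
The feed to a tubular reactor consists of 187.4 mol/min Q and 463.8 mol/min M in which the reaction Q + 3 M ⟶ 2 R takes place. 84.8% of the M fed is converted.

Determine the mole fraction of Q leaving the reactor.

M reacted = 0.848 × 463.8 = 393.3 mol/min; ν_M = −3, so ξ = 393.3/3 = 131.1 mol/min.
Outlet amounts (n = n₀ + ν ξ):
  Q: 187.4 − 1(131.1) = 56.3
  M: 463.8 − 3(131.1) = 70.5
  R: 0 + 2(131.1) = 262.2
Total out = 389 mol/min; y_Q = 56.3 / 389 = 0.1447.

0.145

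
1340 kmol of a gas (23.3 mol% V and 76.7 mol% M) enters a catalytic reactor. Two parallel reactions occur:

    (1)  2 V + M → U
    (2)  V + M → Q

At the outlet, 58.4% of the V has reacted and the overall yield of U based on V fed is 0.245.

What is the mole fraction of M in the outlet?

0.796

Yield of U: 1ξ₁ / 312.2 = 0.245 → ξ₁ = 76.49 kmol.
Conversion of V: 2ξ₁ + 1ξ₂ = 0.584 × 312.2 = 182.3 → ξ₂ = 29.35 kmol.
Outlet amounts (n = n₀ + Σ ν·ξ):
  V: 312.2 − 2(76.49) − 1(29.35) = 129.9
  M: 1028 − 1(76.49) − 1(29.35) = 921.9
  U: 0 + 1(76.49) = 76.49
  Q: 0 + 1(29.35) = 29.35
Total out = 1158 kmol; y_M = 921.9 / 1158 = 0.7964.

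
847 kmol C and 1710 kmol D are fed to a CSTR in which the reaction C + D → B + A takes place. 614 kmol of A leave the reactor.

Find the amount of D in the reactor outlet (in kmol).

1100 kmol

For A: n = n₀ + 1ξ → 614 = 0 + 1ξ, giving ξ = 614 kmol.
Outlet amounts (n = n₀ + ν ξ):
  C: 847 − 1(614) = 233
  D: 1710 − 1(614) = 1096
  B: 0 + 1(614) = 614
  A: 0 + 1(614) = 614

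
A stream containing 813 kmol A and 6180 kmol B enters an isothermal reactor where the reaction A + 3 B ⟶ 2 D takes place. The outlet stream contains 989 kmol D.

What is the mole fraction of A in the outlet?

For D: n = n₀ + 2ξ → 989 = 0 + 2ξ, giving ξ = 494.5 kmol.
Outlet amounts (n = n₀ + ν ξ):
  A: 813 − 1(494.5) = 318.5
  B: 6180 − 3(494.5) = 4696
  D: 0 + 2(494.5) = 989
Total out = 6004 kmol; y_A = 318.5 / 6004 = 0.05305.

0.053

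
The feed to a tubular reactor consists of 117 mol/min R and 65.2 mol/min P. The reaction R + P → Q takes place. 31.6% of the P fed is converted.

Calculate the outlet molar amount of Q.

P reacted = 0.316 × 65.2 = 20.6 mol/min; ν_P = −1, so ξ = 20.6/1 = 20.6 mol/min.
Outlet amounts (n = n₀ + ν ξ):
  R: 117 − 1(20.6) = 96.4
  P: 65.2 − 1(20.6) = 44.6
  Q: 0 + 1(20.6) = 20.6

20.6 mol/min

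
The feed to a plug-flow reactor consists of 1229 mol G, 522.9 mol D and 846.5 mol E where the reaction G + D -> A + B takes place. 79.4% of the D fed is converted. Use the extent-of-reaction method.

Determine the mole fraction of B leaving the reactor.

D reacted = 0.794 × 522.9 = 415.2 mol; ν_D = −1, so ξ = 415.2/1 = 415.2 mol.
Outlet amounts (n = n₀ + ν ξ):
  G: 1229 − 1(415.2) = 813.8
  D: 522.9 − 1(415.2) = 107.7
  A: 0 + 1(415.2) = 415.2
  B: 0 + 1(415.2) = 415.2
  E: 846.5 (inert)
Total out = 2598 mol; y_B = 415.2 / 2598 = 0.1598.

0.16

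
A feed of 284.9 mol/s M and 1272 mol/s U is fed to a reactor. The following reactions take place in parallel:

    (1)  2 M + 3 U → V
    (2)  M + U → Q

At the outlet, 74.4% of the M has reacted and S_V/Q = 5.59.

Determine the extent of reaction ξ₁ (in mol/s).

ξ₁ = 97.3 mol/s

Conversion of M: M consumed = 0.744 × 284.9 = 212 mol/s = 2ξ₁ + 1ξ₂.
Selectivity: 1ξ₁ / (1ξ₂) = 5.59 → ξ₁ = 5.59 ξ₂.
Substitute: (2·5.59 + 1) ξ₂ = 212 → ξ₂ = 17.4 mol/s, ξ₁ = 97.28 mol/s.
Outlet amounts (n = n₀ + Σ ν·ξ):
  M: 284.9 − 2(97.28) − 1(17.4) = 72.93
  U: 1272 − 3(97.28) − 1(17.4) = 962.8
  V: 0 + 1(97.28) = 97.28
  Q: 0 + 1(17.4) = 17.4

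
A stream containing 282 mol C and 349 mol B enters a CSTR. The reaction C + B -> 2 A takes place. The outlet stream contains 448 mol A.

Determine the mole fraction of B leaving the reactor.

For A: n = n₀ + 2ξ → 448 = 0 + 2ξ, giving ξ = 224 mol.
Outlet amounts (n = n₀ + ν ξ):
  C: 282 − 1(224) = 58
  B: 349 − 1(224) = 125
  A: 0 + 2(224) = 448
Total out = 631 mol; y_B = 125 / 631 = 0.1981.

0.198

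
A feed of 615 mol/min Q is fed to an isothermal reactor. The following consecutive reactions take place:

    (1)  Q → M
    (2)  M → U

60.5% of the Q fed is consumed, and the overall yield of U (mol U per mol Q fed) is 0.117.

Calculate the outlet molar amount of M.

300 mol/min

Conversion of Q: Q consumed = 1ξ₁ = 0.605 × 615 → ξ₁ = 372.1 mol/min.
Yield of U: 1ξ₂ / 615 = 0.117 → ξ₂ = 71.95 mol/min.
Outlet amounts (n = n₀ + Σ ν·ξ):
  Q: 615 − 1(372.1) = 242.9
  M: 0 + 1(372.1) − 1(71.95) = 300.1
  U: 0 + 1(71.95) = 71.95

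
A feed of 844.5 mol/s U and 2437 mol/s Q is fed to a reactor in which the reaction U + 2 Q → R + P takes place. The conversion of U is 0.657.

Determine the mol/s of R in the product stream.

U reacted = 0.657 × 844.5 = 554.8 mol/s; ν_U = −1, so ξ = 554.8/1 = 554.8 mol/s.
Outlet amounts (n = n₀ + ν ξ):
  U: 844.5 − 1(554.8) = 289.7
  Q: 2437 − 2(554.8) = 1327
  R: 0 + 1(554.8) = 554.8
  P: 0 + 1(554.8) = 554.8

555 mol/s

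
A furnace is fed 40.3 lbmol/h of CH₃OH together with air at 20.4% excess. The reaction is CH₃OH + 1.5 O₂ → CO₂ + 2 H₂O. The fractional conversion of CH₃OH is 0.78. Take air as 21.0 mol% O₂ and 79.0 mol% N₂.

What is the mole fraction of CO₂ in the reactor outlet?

Stoichiometric O₂ = 1.5 × 40.3 = 60.45 lbmol/h; O₂ fed = 60.45 × 1.204 = 72.78 lbmol/h.
N₂ fed = 72.78 × 79/21 = 273.8 lbmol/h.
Fuel reacted = 0.78 × 40.3 → ξ = 31.43 lbmol/h.
Outlet (n = n₀ + ν ξ):
  CH₃OH: 40.3 − 1(31.43) = 8.866
  O₂: 72.78 − 1.5(31.43) = 25.63
  N₂: 273.8 (inert)
  CO₂: 0 + 1(31.43) = 31.43
  H₂O: 0 + 2(31.43) = 62.87
Total out = 402.6 lbmol/h; y_CO₂ = 31.43 / 402.6 = 0.07808.

0.0781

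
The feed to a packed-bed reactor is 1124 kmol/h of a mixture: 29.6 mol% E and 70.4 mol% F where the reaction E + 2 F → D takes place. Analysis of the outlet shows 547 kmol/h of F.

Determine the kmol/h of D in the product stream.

122 kmol/h

For F: n = n₀ − 2ξ → 547 = 791.3 − 2ξ, giving ξ = 122.1 kmol/h.
Outlet amounts (n = n₀ + ν ξ):
  E: 332.7 − 1(122.1) = 210.6
  F: 791.3 − 2(122.1) = 547
  D: 0 + 1(122.1) = 122.1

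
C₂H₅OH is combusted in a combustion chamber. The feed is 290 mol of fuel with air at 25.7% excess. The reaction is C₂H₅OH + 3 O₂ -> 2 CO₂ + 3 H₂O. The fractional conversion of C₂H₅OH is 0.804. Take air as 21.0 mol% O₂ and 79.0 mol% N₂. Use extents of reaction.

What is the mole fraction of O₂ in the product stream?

0.0688

Stoichiometric O₂ = 3 × 290 = 870 mol; O₂ fed = 870 × 1.257 = 1094 mol.
N₂ fed = 1094 × 79/21 = 4114 mol.
Fuel reacted = 0.804 × 290 → ξ = 233.2 mol.
Outlet (n = n₀ + ν ξ):
  C₂H₅OH: 290 − 1(233.2) = 56.84
  O₂: 1094 − 3(233.2) = 394.1
  N₂: 4114 (inert)
  CO₂: 0 + 2(233.2) = 466.3
  H₂O: 0 + 3(233.2) = 699.5
Total out = 5731 mol; y_O₂ = 394.1 / 5731 = 0.06877.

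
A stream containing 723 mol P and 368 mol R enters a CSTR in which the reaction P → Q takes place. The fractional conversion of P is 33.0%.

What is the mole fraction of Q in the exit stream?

0.219

P reacted = 0.33 × 723 = 238.6 mol; ν_P = −1, so ξ = 238.6/1 = 238.6 mol.
Outlet amounts (n = n₀ + ν ξ):
  P: 723 − 1(238.6) = 484.4
  Q: 0 + 1(238.6) = 238.6
  R: 368 (inert)
Total out = 1091 mol; y_Q = 238.6 / 1091 = 0.2187.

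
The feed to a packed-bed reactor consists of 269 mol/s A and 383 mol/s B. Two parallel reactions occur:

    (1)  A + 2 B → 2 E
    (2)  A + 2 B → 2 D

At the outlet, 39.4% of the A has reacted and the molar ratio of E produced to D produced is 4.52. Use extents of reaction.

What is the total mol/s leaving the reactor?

546 mol/s

Conversion of A: A consumed = 0.394 × 269 = 106 mol/s = 1ξ₁ + 1ξ₂.
Selectivity: 2ξ₁ / (2ξ₂) = 4.52 → ξ₁ = 4.52 ξ₂.
Substitute: (1·4.52 + 1) ξ₂ = 106 → ξ₂ = 19.2 mol/s, ξ₁ = 86.79 mol/s.
Outlet amounts (n = n₀ + Σ ν·ξ):
  A: 269 − 1(86.79) − 1(19.2) = 163
  B: 383 − 2(86.79) − 2(19.2) = 171
  E: 0 + 2(86.79) = 173.6
  D: 0 + 2(19.2) = 38.4
Total out = 163 + 171 + 173.6 + 38.4 = 546 mol/s.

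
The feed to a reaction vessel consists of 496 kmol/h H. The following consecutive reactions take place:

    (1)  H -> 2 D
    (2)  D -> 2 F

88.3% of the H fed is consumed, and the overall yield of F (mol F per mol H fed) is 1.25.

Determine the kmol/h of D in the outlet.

Conversion of H: H consumed = 1ξ₁ = 0.883 × 496 → ξ₁ = 438 kmol/h.
Yield of F: 2ξ₂ / 496 = 1.25 → ξ₂ = 310 kmol/h.
Outlet amounts (n = n₀ + Σ ν·ξ):
  H: 496 − 1(438) = 58.03
  D: 0 + 2(438) − 1(310) = 565.9
  F: 0 + 2(310) = 620

566 kmol/h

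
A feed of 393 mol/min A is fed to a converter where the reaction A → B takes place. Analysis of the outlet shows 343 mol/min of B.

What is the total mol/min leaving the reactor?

393 mol/min

For B: n = n₀ + 1ξ → 343 = 0 + 1ξ, giving ξ = 343 mol/min.
Outlet amounts (n = n₀ + ν ξ):
  A: 393 − 1(343) = 50
  B: 0 + 1(343) = 343
Total out = 50 + 343 = 393 mol/min.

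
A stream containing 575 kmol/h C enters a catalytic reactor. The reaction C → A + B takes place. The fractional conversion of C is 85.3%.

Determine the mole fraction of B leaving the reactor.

0.46

C reacted = 0.853 × 575 = 490.5 kmol/h; ν_C = −1, so ξ = 490.5/1 = 490.5 kmol/h.
Outlet amounts (n = n₀ + ν ξ):
  C: 575 − 1(490.5) = 84.53
  A: 0 + 1(490.5) = 490.5
  B: 0 + 1(490.5) = 490.5
Total out = 1065 kmol/h; y_B = 490.5 / 1065 = 0.4603.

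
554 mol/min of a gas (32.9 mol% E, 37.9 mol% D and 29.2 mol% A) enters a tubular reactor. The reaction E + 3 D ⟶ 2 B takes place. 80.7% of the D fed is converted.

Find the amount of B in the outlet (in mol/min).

113 mol/min

D reacted = 0.807 × 210 = 169.4 mol/min; ν_D = −3, so ξ = 169.4/3 = 56.48 mol/min.
Outlet amounts (n = n₀ + ν ξ):
  E: 182.3 − 1(56.48) = 125.8
  D: 210 − 3(56.48) = 40.52
  B: 0 + 2(56.48) = 113
  A: 161.8 (inert)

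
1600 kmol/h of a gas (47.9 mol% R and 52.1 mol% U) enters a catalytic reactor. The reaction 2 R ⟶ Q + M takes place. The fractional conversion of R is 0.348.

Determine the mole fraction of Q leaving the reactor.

0.0833

R reacted = 0.348 × 766.4 = 266.7 kmol/h; ν_R = −2, so ξ = 266.7/2 = 133.4 kmol/h.
Outlet amounts (n = n₀ + ν ξ):
  R: 766.4 − 2(133.4) = 499.7
  Q: 0 + 1(133.4) = 133.4
  M: 0 + 1(133.4) = 133.4
  U: 833.6 (inert)
Total out = 1600 kmol/h; y_Q = 133.4 / 1600 = 0.08335.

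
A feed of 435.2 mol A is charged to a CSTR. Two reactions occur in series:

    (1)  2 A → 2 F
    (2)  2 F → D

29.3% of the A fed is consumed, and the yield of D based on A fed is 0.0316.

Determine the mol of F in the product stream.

Conversion of A: A consumed = 2ξ₁ = 0.293 × 435.2 → ξ₁ = 63.76 mol.
Yield of D: 1ξ₂ / 435.2 = 0.0316 → ξ₂ = 13.75 mol.
Outlet amounts (n = n₀ + Σ ν·ξ):
  A: 435.2 − 2(63.76) = 307.7
  F: 0 + 2(63.76) − 2(13.75) = 100
  D: 0 + 1(13.75) = 13.75

100 mol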